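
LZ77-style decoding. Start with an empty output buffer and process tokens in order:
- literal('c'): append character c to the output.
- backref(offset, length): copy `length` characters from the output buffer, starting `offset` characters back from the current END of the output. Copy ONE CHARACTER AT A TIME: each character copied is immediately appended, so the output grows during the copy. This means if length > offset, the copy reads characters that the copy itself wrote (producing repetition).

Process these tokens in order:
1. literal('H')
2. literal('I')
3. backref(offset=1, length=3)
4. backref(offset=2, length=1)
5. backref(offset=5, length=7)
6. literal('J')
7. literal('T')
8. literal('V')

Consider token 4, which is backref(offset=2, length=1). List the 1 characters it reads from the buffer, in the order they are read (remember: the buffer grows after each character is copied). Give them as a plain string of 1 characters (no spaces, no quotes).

Answer: I

Derivation:
Token 1: literal('H'). Output: "H"
Token 2: literal('I'). Output: "HI"
Token 3: backref(off=1, len=3) (overlapping!). Copied 'III' from pos 1. Output: "HIIII"
Token 4: backref(off=2, len=1). Buffer before: "HIIII" (len 5)
  byte 1: read out[3]='I', append. Buffer now: "HIIIII"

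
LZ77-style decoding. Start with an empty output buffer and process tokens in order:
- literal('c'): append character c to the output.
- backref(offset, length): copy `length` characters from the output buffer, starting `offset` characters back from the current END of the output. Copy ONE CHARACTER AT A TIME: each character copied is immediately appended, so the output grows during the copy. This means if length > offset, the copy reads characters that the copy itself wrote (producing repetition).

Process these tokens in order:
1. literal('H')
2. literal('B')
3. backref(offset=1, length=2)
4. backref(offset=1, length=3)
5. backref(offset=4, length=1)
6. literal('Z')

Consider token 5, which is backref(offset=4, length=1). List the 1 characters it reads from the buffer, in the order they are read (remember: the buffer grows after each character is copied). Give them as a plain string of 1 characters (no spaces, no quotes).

Token 1: literal('H'). Output: "H"
Token 2: literal('B'). Output: "HB"
Token 3: backref(off=1, len=2) (overlapping!). Copied 'BB' from pos 1. Output: "HBBB"
Token 4: backref(off=1, len=3) (overlapping!). Copied 'BBB' from pos 3. Output: "HBBBBBB"
Token 5: backref(off=4, len=1). Buffer before: "HBBBBBB" (len 7)
  byte 1: read out[3]='B', append. Buffer now: "HBBBBBBB"

Answer: B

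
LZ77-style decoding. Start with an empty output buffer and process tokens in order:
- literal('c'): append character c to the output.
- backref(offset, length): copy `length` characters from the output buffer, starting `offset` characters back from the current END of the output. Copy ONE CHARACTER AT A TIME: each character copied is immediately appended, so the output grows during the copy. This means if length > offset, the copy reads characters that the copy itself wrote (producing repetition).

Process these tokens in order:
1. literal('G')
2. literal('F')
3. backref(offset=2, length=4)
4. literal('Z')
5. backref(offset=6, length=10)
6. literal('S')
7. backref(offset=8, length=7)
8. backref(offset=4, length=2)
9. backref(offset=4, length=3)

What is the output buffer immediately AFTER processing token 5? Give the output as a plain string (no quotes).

Answer: GFGFGFZFGFGFZFGFG

Derivation:
Token 1: literal('G'). Output: "G"
Token 2: literal('F'). Output: "GF"
Token 3: backref(off=2, len=4) (overlapping!). Copied 'GFGF' from pos 0. Output: "GFGFGF"
Token 4: literal('Z'). Output: "GFGFGFZ"
Token 5: backref(off=6, len=10) (overlapping!). Copied 'FGFGFZFGFG' from pos 1. Output: "GFGFGFZFGFGFZFGFG"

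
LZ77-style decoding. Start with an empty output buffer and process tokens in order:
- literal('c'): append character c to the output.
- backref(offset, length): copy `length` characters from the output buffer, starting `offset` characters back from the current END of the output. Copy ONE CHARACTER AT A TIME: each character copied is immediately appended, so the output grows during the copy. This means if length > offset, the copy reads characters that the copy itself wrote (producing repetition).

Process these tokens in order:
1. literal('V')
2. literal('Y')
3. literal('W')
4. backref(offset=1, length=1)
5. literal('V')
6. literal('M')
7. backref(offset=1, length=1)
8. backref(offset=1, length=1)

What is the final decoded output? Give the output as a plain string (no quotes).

Token 1: literal('V'). Output: "V"
Token 2: literal('Y'). Output: "VY"
Token 3: literal('W'). Output: "VYW"
Token 4: backref(off=1, len=1). Copied 'W' from pos 2. Output: "VYWW"
Token 5: literal('V'). Output: "VYWWV"
Token 6: literal('M'). Output: "VYWWVM"
Token 7: backref(off=1, len=1). Copied 'M' from pos 5. Output: "VYWWVMM"
Token 8: backref(off=1, len=1). Copied 'M' from pos 6. Output: "VYWWVMMM"

Answer: VYWWVMMM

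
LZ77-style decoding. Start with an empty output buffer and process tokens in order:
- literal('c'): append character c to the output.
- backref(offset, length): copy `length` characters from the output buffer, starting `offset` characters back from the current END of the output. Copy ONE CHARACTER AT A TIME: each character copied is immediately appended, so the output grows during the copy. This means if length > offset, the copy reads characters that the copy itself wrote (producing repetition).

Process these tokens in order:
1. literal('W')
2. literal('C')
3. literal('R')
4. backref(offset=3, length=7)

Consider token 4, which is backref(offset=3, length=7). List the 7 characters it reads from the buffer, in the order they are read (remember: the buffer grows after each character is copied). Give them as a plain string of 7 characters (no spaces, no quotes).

Token 1: literal('W'). Output: "W"
Token 2: literal('C'). Output: "WC"
Token 3: literal('R'). Output: "WCR"
Token 4: backref(off=3, len=7). Buffer before: "WCR" (len 3)
  byte 1: read out[0]='W', append. Buffer now: "WCRW"
  byte 2: read out[1]='C', append. Buffer now: "WCRWC"
  byte 3: read out[2]='R', append. Buffer now: "WCRWCR"
  byte 4: read out[3]='W', append. Buffer now: "WCRWCRW"
  byte 5: read out[4]='C', append. Buffer now: "WCRWCRWC"
  byte 6: read out[5]='R', append. Buffer now: "WCRWCRWCR"
  byte 7: read out[6]='W', append. Buffer now: "WCRWCRWCRW"

Answer: WCRWCRW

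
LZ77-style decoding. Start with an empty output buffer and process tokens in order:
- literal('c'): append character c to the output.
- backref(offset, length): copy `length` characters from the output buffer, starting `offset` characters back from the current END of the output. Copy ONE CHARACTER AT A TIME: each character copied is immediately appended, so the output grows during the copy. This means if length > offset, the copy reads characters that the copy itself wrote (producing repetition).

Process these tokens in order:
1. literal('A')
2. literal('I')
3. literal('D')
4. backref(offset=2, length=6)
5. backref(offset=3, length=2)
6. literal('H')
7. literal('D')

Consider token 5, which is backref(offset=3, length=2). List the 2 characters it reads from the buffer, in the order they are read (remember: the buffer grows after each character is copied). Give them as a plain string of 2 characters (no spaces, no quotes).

Token 1: literal('A'). Output: "A"
Token 2: literal('I'). Output: "AI"
Token 3: literal('D'). Output: "AID"
Token 4: backref(off=2, len=6) (overlapping!). Copied 'IDIDID' from pos 1. Output: "AIDIDIDID"
Token 5: backref(off=3, len=2). Buffer before: "AIDIDIDID" (len 9)
  byte 1: read out[6]='D', append. Buffer now: "AIDIDIDIDD"
  byte 2: read out[7]='I', append. Buffer now: "AIDIDIDIDDI"

Answer: DI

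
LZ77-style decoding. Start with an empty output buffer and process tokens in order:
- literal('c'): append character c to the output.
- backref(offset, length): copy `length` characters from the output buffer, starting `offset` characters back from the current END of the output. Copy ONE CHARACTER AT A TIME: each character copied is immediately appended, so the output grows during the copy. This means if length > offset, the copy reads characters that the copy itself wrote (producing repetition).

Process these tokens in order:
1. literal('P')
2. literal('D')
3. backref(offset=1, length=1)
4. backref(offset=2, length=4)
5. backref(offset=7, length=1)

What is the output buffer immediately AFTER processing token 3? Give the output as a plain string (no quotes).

Token 1: literal('P'). Output: "P"
Token 2: literal('D'). Output: "PD"
Token 3: backref(off=1, len=1). Copied 'D' from pos 1. Output: "PDD"

Answer: PDD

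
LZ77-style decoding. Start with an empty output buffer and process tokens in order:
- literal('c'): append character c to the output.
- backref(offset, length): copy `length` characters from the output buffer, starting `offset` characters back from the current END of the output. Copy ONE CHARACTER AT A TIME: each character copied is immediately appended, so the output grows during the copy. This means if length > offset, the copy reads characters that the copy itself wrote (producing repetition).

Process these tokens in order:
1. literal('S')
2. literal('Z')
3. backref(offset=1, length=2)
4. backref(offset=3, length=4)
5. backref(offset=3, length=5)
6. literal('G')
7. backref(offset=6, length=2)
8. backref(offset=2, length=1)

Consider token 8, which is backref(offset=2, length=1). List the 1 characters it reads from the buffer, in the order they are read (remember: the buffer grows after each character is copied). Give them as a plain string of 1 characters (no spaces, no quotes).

Token 1: literal('S'). Output: "S"
Token 2: literal('Z'). Output: "SZ"
Token 3: backref(off=1, len=2) (overlapping!). Copied 'ZZ' from pos 1. Output: "SZZZ"
Token 4: backref(off=3, len=4) (overlapping!). Copied 'ZZZZ' from pos 1. Output: "SZZZZZZZ"
Token 5: backref(off=3, len=5) (overlapping!). Copied 'ZZZZZ' from pos 5. Output: "SZZZZZZZZZZZZ"
Token 6: literal('G'). Output: "SZZZZZZZZZZZZG"
Token 7: backref(off=6, len=2). Copied 'ZZ' from pos 8. Output: "SZZZZZZZZZZZZGZZ"
Token 8: backref(off=2, len=1). Buffer before: "SZZZZZZZZZZZZGZZ" (len 16)
  byte 1: read out[14]='Z', append. Buffer now: "SZZZZZZZZZZZZGZZZ"

Answer: Z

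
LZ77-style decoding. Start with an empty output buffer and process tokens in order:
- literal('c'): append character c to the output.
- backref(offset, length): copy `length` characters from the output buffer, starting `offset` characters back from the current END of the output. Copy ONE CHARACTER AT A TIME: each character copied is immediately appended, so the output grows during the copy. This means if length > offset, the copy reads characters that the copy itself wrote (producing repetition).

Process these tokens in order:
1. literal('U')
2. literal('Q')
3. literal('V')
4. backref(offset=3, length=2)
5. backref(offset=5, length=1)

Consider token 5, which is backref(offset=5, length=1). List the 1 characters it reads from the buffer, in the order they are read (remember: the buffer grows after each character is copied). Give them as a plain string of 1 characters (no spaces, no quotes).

Answer: U

Derivation:
Token 1: literal('U'). Output: "U"
Token 2: literal('Q'). Output: "UQ"
Token 3: literal('V'). Output: "UQV"
Token 4: backref(off=3, len=2). Copied 'UQ' from pos 0. Output: "UQVUQ"
Token 5: backref(off=5, len=1). Buffer before: "UQVUQ" (len 5)
  byte 1: read out[0]='U', append. Buffer now: "UQVUQU"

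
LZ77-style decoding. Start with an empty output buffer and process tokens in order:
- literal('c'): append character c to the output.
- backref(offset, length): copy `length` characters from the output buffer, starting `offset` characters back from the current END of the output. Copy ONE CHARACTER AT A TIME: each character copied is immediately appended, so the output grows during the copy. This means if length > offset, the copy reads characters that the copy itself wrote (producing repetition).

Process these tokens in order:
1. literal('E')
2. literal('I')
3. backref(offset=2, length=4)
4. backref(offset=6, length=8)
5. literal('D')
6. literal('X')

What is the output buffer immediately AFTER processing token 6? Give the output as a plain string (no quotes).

Answer: EIEIEIEIEIEIEIDX

Derivation:
Token 1: literal('E'). Output: "E"
Token 2: literal('I'). Output: "EI"
Token 3: backref(off=2, len=4) (overlapping!). Copied 'EIEI' from pos 0. Output: "EIEIEI"
Token 4: backref(off=6, len=8) (overlapping!). Copied 'EIEIEIEI' from pos 0. Output: "EIEIEIEIEIEIEI"
Token 5: literal('D'). Output: "EIEIEIEIEIEIEID"
Token 6: literal('X'). Output: "EIEIEIEIEIEIEIDX"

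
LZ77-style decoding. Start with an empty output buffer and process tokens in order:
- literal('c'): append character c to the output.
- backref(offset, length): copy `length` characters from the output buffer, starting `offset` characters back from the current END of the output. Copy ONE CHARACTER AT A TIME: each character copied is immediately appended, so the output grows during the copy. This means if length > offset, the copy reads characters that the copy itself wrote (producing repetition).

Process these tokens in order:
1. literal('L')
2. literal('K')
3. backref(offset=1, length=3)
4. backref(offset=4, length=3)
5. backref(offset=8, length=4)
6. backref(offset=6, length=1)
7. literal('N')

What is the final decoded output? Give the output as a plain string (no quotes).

Token 1: literal('L'). Output: "L"
Token 2: literal('K'). Output: "LK"
Token 3: backref(off=1, len=3) (overlapping!). Copied 'KKK' from pos 1. Output: "LKKKK"
Token 4: backref(off=4, len=3). Copied 'KKK' from pos 1. Output: "LKKKKKKK"
Token 5: backref(off=8, len=4). Copied 'LKKK' from pos 0. Output: "LKKKKKKKLKKK"
Token 6: backref(off=6, len=1). Copied 'K' from pos 6. Output: "LKKKKKKKLKKKK"
Token 7: literal('N'). Output: "LKKKKKKKLKKKKN"

Answer: LKKKKKKKLKKKKN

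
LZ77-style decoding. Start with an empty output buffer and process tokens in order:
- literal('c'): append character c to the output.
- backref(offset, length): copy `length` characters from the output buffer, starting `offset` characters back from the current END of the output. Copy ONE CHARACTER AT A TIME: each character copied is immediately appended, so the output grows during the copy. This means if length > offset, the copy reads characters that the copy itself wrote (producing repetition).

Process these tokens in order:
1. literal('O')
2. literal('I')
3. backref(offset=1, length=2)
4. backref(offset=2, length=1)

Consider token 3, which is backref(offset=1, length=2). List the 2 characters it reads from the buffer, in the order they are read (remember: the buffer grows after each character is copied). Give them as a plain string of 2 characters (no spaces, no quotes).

Token 1: literal('O'). Output: "O"
Token 2: literal('I'). Output: "OI"
Token 3: backref(off=1, len=2). Buffer before: "OI" (len 2)
  byte 1: read out[1]='I', append. Buffer now: "OII"
  byte 2: read out[2]='I', append. Buffer now: "OIII"

Answer: II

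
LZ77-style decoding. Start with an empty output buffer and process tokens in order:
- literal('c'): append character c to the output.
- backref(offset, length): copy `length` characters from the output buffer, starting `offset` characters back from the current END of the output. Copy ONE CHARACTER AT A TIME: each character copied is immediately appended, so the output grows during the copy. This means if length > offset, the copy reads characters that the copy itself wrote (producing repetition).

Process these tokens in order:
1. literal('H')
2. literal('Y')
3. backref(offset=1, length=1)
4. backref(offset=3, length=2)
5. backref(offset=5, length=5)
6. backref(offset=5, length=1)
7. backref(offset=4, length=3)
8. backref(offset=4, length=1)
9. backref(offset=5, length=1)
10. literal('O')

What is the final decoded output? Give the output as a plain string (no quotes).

Answer: HYYHYHYYHYHYHYHHO

Derivation:
Token 1: literal('H'). Output: "H"
Token 2: literal('Y'). Output: "HY"
Token 3: backref(off=1, len=1). Copied 'Y' from pos 1. Output: "HYY"
Token 4: backref(off=3, len=2). Copied 'HY' from pos 0. Output: "HYYHY"
Token 5: backref(off=5, len=5). Copied 'HYYHY' from pos 0. Output: "HYYHYHYYHY"
Token 6: backref(off=5, len=1). Copied 'H' from pos 5. Output: "HYYHYHYYHYH"
Token 7: backref(off=4, len=3). Copied 'YHY' from pos 7. Output: "HYYHYHYYHYHYHY"
Token 8: backref(off=4, len=1). Copied 'H' from pos 10. Output: "HYYHYHYYHYHYHYH"
Token 9: backref(off=5, len=1). Copied 'H' from pos 10. Output: "HYYHYHYYHYHYHYHH"
Token 10: literal('O'). Output: "HYYHYHYYHYHYHYHHO"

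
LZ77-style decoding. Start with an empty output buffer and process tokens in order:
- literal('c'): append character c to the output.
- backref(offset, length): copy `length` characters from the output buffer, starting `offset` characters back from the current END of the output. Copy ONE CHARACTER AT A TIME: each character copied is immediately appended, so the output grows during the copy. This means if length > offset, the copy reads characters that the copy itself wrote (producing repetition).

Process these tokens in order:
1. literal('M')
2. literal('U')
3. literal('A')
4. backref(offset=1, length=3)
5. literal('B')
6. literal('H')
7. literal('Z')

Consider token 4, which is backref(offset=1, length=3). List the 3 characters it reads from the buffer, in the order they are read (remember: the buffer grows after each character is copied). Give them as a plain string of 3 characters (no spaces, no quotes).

Token 1: literal('M'). Output: "M"
Token 2: literal('U'). Output: "MU"
Token 3: literal('A'). Output: "MUA"
Token 4: backref(off=1, len=3). Buffer before: "MUA" (len 3)
  byte 1: read out[2]='A', append. Buffer now: "MUAA"
  byte 2: read out[3]='A', append. Buffer now: "MUAAA"
  byte 3: read out[4]='A', append. Buffer now: "MUAAAA"

Answer: AAA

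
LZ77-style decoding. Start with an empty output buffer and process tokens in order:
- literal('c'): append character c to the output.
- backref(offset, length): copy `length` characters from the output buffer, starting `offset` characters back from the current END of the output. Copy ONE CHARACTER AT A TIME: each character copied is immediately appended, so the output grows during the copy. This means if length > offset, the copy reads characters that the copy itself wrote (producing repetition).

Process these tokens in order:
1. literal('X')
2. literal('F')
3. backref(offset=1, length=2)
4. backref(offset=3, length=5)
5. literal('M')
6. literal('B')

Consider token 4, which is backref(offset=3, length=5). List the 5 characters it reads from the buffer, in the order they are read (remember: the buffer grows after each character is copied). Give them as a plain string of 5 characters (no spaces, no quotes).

Token 1: literal('X'). Output: "X"
Token 2: literal('F'). Output: "XF"
Token 3: backref(off=1, len=2) (overlapping!). Copied 'FF' from pos 1. Output: "XFFF"
Token 4: backref(off=3, len=5). Buffer before: "XFFF" (len 4)
  byte 1: read out[1]='F', append. Buffer now: "XFFFF"
  byte 2: read out[2]='F', append. Buffer now: "XFFFFF"
  byte 3: read out[3]='F', append. Buffer now: "XFFFFFF"
  byte 4: read out[4]='F', append. Buffer now: "XFFFFFFF"
  byte 5: read out[5]='F', append. Buffer now: "XFFFFFFFF"

Answer: FFFFF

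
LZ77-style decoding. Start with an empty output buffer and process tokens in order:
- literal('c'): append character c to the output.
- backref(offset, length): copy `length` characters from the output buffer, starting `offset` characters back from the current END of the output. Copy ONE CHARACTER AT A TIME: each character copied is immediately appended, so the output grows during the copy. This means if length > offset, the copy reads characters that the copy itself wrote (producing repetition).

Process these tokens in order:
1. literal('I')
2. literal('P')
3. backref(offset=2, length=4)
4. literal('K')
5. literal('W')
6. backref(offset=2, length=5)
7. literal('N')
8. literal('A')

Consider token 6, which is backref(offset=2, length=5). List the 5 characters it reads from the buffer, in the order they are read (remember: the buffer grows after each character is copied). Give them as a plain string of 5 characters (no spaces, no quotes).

Token 1: literal('I'). Output: "I"
Token 2: literal('P'). Output: "IP"
Token 3: backref(off=2, len=4) (overlapping!). Copied 'IPIP' from pos 0. Output: "IPIPIP"
Token 4: literal('K'). Output: "IPIPIPK"
Token 5: literal('W'). Output: "IPIPIPKW"
Token 6: backref(off=2, len=5). Buffer before: "IPIPIPKW" (len 8)
  byte 1: read out[6]='K', append. Buffer now: "IPIPIPKWK"
  byte 2: read out[7]='W', append. Buffer now: "IPIPIPKWKW"
  byte 3: read out[8]='K', append. Buffer now: "IPIPIPKWKWK"
  byte 4: read out[9]='W', append. Buffer now: "IPIPIPKWKWKW"
  byte 5: read out[10]='K', append. Buffer now: "IPIPIPKWKWKWK"

Answer: KWKWK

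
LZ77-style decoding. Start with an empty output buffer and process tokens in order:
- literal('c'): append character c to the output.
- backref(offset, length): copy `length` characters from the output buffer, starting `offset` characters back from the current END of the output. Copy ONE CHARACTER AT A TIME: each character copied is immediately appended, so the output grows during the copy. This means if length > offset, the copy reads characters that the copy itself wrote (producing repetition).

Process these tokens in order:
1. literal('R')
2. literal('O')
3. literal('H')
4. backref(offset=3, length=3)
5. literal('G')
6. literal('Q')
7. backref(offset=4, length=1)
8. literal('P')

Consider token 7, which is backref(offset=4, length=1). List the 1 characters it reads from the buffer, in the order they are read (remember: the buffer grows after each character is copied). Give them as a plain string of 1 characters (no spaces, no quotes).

Token 1: literal('R'). Output: "R"
Token 2: literal('O'). Output: "RO"
Token 3: literal('H'). Output: "ROH"
Token 4: backref(off=3, len=3). Copied 'ROH' from pos 0. Output: "ROHROH"
Token 5: literal('G'). Output: "ROHROHG"
Token 6: literal('Q'). Output: "ROHROHGQ"
Token 7: backref(off=4, len=1). Buffer before: "ROHROHGQ" (len 8)
  byte 1: read out[4]='O', append. Buffer now: "ROHROHGQO"

Answer: O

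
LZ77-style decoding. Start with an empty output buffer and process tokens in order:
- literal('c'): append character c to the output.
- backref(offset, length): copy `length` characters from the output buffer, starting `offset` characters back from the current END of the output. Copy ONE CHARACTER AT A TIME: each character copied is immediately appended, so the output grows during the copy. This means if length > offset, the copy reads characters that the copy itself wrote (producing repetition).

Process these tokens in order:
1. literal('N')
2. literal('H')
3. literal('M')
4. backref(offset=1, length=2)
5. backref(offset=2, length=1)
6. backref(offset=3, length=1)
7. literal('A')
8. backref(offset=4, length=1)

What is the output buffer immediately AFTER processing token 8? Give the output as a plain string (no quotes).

Answer: NHMMMMMAM

Derivation:
Token 1: literal('N'). Output: "N"
Token 2: literal('H'). Output: "NH"
Token 3: literal('M'). Output: "NHM"
Token 4: backref(off=1, len=2) (overlapping!). Copied 'MM' from pos 2. Output: "NHMMM"
Token 5: backref(off=2, len=1). Copied 'M' from pos 3. Output: "NHMMMM"
Token 6: backref(off=3, len=1). Copied 'M' from pos 3. Output: "NHMMMMM"
Token 7: literal('A'). Output: "NHMMMMMA"
Token 8: backref(off=4, len=1). Copied 'M' from pos 4. Output: "NHMMMMMAM"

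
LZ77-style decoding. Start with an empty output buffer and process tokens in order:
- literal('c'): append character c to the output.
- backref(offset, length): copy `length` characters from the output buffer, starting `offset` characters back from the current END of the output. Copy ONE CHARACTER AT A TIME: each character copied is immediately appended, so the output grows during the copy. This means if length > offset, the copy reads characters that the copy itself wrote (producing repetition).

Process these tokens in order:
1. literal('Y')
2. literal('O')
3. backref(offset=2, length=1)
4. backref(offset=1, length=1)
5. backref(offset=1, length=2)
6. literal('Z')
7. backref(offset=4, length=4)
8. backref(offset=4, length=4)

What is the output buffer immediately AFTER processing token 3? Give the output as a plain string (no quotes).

Token 1: literal('Y'). Output: "Y"
Token 2: literal('O'). Output: "YO"
Token 3: backref(off=2, len=1). Copied 'Y' from pos 0. Output: "YOY"

Answer: YOY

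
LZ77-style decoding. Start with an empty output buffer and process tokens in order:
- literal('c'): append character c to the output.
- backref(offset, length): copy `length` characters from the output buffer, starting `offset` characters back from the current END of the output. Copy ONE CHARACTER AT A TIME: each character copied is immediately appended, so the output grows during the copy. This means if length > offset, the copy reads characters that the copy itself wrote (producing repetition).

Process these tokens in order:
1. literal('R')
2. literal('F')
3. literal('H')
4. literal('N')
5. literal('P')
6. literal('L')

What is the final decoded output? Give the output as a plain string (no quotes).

Answer: RFHNPL

Derivation:
Token 1: literal('R'). Output: "R"
Token 2: literal('F'). Output: "RF"
Token 3: literal('H'). Output: "RFH"
Token 4: literal('N'). Output: "RFHN"
Token 5: literal('P'). Output: "RFHNP"
Token 6: literal('L'). Output: "RFHNPL"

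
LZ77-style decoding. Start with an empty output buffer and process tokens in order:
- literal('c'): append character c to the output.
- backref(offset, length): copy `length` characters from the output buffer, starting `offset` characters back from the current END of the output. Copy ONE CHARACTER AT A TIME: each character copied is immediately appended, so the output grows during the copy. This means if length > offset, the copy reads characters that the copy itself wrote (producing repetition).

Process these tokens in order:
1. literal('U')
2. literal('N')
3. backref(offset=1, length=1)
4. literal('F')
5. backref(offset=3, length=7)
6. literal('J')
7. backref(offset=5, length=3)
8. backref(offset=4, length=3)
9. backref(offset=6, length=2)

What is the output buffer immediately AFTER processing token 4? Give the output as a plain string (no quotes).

Token 1: literal('U'). Output: "U"
Token 2: literal('N'). Output: "UN"
Token 3: backref(off=1, len=1). Copied 'N' from pos 1. Output: "UNN"
Token 4: literal('F'). Output: "UNNF"

Answer: UNNF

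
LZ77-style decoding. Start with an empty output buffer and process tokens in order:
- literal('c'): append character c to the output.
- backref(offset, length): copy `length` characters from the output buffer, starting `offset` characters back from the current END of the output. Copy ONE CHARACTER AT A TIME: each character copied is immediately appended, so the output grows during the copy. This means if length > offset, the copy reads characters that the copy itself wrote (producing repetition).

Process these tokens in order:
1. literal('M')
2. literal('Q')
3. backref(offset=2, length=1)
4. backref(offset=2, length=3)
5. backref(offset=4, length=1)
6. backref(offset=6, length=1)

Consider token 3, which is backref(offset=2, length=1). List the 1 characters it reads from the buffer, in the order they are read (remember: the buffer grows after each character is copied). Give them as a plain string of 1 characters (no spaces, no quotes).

Answer: M

Derivation:
Token 1: literal('M'). Output: "M"
Token 2: literal('Q'). Output: "MQ"
Token 3: backref(off=2, len=1). Buffer before: "MQ" (len 2)
  byte 1: read out[0]='M', append. Buffer now: "MQM"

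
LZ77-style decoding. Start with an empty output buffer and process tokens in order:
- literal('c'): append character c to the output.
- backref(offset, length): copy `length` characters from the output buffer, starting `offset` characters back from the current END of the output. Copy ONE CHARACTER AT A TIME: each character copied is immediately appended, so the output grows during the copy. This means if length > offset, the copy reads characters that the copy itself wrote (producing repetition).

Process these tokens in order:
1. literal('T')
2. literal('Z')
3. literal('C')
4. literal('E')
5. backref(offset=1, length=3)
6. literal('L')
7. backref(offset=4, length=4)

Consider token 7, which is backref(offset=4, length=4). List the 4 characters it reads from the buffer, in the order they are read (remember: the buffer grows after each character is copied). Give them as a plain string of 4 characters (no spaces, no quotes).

Token 1: literal('T'). Output: "T"
Token 2: literal('Z'). Output: "TZ"
Token 3: literal('C'). Output: "TZC"
Token 4: literal('E'). Output: "TZCE"
Token 5: backref(off=1, len=3) (overlapping!). Copied 'EEE' from pos 3. Output: "TZCEEEE"
Token 6: literal('L'). Output: "TZCEEEEL"
Token 7: backref(off=4, len=4). Buffer before: "TZCEEEEL" (len 8)
  byte 1: read out[4]='E', append. Buffer now: "TZCEEEELE"
  byte 2: read out[5]='E', append. Buffer now: "TZCEEEELEE"
  byte 3: read out[6]='E', append. Buffer now: "TZCEEEELEEE"
  byte 4: read out[7]='L', append. Buffer now: "TZCEEEELEEEL"

Answer: EEEL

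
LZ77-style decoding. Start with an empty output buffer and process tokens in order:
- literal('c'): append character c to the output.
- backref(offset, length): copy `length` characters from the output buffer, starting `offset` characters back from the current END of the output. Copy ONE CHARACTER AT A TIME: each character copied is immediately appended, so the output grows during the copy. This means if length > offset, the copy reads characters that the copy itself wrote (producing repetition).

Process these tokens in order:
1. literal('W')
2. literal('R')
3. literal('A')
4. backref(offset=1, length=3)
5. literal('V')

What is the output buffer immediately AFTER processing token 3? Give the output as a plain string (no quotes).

Answer: WRA

Derivation:
Token 1: literal('W'). Output: "W"
Token 2: literal('R'). Output: "WR"
Token 3: literal('A'). Output: "WRA"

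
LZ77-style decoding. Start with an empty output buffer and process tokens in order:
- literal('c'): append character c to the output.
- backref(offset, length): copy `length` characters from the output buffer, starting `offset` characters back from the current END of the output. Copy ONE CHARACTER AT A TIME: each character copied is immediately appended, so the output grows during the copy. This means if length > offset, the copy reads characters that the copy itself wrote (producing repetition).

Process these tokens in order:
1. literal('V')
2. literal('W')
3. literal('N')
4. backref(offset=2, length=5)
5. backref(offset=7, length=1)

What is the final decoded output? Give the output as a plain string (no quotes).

Answer: VWNWNWNWW

Derivation:
Token 1: literal('V'). Output: "V"
Token 2: literal('W'). Output: "VW"
Token 3: literal('N'). Output: "VWN"
Token 4: backref(off=2, len=5) (overlapping!). Copied 'WNWNW' from pos 1. Output: "VWNWNWNW"
Token 5: backref(off=7, len=1). Copied 'W' from pos 1. Output: "VWNWNWNWW"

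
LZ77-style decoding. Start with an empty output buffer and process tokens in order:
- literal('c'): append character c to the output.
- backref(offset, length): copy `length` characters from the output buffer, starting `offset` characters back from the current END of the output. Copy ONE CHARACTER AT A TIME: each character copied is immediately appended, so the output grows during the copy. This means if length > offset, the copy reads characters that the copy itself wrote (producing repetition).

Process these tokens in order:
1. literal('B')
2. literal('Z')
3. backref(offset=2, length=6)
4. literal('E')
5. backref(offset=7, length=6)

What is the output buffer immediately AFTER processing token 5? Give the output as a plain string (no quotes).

Answer: BZBZBZBZEBZBZBZ

Derivation:
Token 1: literal('B'). Output: "B"
Token 2: literal('Z'). Output: "BZ"
Token 3: backref(off=2, len=6) (overlapping!). Copied 'BZBZBZ' from pos 0. Output: "BZBZBZBZ"
Token 4: literal('E'). Output: "BZBZBZBZE"
Token 5: backref(off=7, len=6). Copied 'BZBZBZ' from pos 2. Output: "BZBZBZBZEBZBZBZ"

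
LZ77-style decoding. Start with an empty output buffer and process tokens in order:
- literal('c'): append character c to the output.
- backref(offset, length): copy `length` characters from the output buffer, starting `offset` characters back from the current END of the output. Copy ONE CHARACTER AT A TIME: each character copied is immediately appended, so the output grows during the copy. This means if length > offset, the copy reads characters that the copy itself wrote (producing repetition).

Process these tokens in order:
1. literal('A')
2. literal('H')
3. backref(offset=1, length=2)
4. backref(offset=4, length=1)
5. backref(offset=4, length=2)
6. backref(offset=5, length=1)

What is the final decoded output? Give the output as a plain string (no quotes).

Token 1: literal('A'). Output: "A"
Token 2: literal('H'). Output: "AH"
Token 3: backref(off=1, len=2) (overlapping!). Copied 'HH' from pos 1. Output: "AHHH"
Token 4: backref(off=4, len=1). Copied 'A' from pos 0. Output: "AHHHA"
Token 5: backref(off=4, len=2). Copied 'HH' from pos 1. Output: "AHHHAHH"
Token 6: backref(off=5, len=1). Copied 'H' from pos 2. Output: "AHHHAHHH"

Answer: AHHHAHHH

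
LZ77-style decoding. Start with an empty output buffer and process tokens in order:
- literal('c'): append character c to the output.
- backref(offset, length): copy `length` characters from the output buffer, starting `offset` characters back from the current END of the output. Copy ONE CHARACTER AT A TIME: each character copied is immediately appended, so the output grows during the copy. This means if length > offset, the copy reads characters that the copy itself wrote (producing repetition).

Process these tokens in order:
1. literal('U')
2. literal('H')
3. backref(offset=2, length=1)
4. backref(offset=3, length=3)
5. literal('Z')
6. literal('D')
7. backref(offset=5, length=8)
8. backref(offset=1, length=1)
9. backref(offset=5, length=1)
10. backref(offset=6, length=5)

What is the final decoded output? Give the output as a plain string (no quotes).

Token 1: literal('U'). Output: "U"
Token 2: literal('H'). Output: "UH"
Token 3: backref(off=2, len=1). Copied 'U' from pos 0. Output: "UHU"
Token 4: backref(off=3, len=3). Copied 'UHU' from pos 0. Output: "UHUUHU"
Token 5: literal('Z'). Output: "UHUUHUZ"
Token 6: literal('D'). Output: "UHUUHUZD"
Token 7: backref(off=5, len=8) (overlapping!). Copied 'UHUZDUHU' from pos 3. Output: "UHUUHUZDUHUZDUHU"
Token 8: backref(off=1, len=1). Copied 'U' from pos 15. Output: "UHUUHUZDUHUZDUHUU"
Token 9: backref(off=5, len=1). Copied 'D' from pos 12. Output: "UHUUHUZDUHUZDUHUUD"
Token 10: backref(off=6, len=5). Copied 'DUHUU' from pos 12. Output: "UHUUHUZDUHUZDUHUUDDUHUU"

Answer: UHUUHUZDUHUZDUHUUDDUHUU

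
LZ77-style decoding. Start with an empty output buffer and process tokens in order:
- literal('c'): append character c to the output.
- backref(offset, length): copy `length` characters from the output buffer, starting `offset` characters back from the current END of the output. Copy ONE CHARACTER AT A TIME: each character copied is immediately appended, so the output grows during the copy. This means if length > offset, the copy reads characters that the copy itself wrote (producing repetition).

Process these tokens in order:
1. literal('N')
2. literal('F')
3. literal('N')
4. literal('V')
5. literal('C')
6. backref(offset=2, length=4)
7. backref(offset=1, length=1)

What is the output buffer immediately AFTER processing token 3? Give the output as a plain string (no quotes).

Token 1: literal('N'). Output: "N"
Token 2: literal('F'). Output: "NF"
Token 3: literal('N'). Output: "NFN"

Answer: NFN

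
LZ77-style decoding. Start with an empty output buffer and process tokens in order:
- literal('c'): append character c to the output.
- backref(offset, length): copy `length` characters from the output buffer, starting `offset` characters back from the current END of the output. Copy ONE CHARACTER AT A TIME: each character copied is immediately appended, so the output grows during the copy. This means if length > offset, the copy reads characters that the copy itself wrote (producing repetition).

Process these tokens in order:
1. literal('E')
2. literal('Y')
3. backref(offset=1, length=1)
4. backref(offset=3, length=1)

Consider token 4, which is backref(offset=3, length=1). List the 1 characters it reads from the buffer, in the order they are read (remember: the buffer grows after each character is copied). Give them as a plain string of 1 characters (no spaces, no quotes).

Token 1: literal('E'). Output: "E"
Token 2: literal('Y'). Output: "EY"
Token 3: backref(off=1, len=1). Copied 'Y' from pos 1. Output: "EYY"
Token 4: backref(off=3, len=1). Buffer before: "EYY" (len 3)
  byte 1: read out[0]='E', append. Buffer now: "EYYE"

Answer: E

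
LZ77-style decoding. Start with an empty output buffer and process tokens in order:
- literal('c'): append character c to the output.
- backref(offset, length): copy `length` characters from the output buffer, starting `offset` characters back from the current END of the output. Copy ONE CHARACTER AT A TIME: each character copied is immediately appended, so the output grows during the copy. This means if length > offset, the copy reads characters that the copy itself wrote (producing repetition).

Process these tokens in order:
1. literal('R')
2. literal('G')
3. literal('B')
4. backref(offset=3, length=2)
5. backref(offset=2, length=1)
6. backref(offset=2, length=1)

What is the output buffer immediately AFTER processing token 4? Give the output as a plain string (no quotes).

Answer: RGBRG

Derivation:
Token 1: literal('R'). Output: "R"
Token 2: literal('G'). Output: "RG"
Token 3: literal('B'). Output: "RGB"
Token 4: backref(off=3, len=2). Copied 'RG' from pos 0. Output: "RGBRG"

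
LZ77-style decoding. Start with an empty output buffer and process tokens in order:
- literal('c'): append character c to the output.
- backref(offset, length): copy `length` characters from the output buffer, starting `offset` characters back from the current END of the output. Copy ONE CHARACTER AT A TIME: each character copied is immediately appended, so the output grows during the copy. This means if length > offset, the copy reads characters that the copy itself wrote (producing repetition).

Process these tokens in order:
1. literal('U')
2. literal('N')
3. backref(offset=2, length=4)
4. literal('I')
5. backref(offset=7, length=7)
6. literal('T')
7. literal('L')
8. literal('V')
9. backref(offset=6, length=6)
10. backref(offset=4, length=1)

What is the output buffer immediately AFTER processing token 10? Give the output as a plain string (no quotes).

Answer: UNUNUNIUNUNUNITLVUNITLVI

Derivation:
Token 1: literal('U'). Output: "U"
Token 2: literal('N'). Output: "UN"
Token 3: backref(off=2, len=4) (overlapping!). Copied 'UNUN' from pos 0. Output: "UNUNUN"
Token 4: literal('I'). Output: "UNUNUNI"
Token 5: backref(off=7, len=7). Copied 'UNUNUNI' from pos 0. Output: "UNUNUNIUNUNUNI"
Token 6: literal('T'). Output: "UNUNUNIUNUNUNIT"
Token 7: literal('L'). Output: "UNUNUNIUNUNUNITL"
Token 8: literal('V'). Output: "UNUNUNIUNUNUNITLV"
Token 9: backref(off=6, len=6). Copied 'UNITLV' from pos 11. Output: "UNUNUNIUNUNUNITLVUNITLV"
Token 10: backref(off=4, len=1). Copied 'I' from pos 19. Output: "UNUNUNIUNUNUNITLVUNITLVI"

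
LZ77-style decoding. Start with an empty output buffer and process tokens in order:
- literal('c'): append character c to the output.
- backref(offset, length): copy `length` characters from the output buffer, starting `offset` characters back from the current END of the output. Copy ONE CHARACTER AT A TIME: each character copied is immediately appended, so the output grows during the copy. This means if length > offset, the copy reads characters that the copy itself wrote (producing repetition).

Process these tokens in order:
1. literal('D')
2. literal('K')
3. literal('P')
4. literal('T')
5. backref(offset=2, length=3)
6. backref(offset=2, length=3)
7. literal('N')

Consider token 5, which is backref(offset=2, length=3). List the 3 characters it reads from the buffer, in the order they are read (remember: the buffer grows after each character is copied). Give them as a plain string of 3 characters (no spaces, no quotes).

Answer: PTP

Derivation:
Token 1: literal('D'). Output: "D"
Token 2: literal('K'). Output: "DK"
Token 3: literal('P'). Output: "DKP"
Token 4: literal('T'). Output: "DKPT"
Token 5: backref(off=2, len=3). Buffer before: "DKPT" (len 4)
  byte 1: read out[2]='P', append. Buffer now: "DKPTP"
  byte 2: read out[3]='T', append. Buffer now: "DKPTPT"
  byte 3: read out[4]='P', append. Buffer now: "DKPTPTP"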